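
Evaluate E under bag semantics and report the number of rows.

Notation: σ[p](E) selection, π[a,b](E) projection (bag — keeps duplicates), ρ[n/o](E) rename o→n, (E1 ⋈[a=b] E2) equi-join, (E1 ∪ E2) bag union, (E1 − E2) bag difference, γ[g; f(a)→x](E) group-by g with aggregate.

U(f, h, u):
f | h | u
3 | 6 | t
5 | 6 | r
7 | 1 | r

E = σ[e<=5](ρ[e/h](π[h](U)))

Stepwise |·|:
  U → 3
  π[h](U) → 3
  ρ[e/h](π[h](U)) → 3
  σ[e<=5](ρ[e/h](π[h](U))) → 1

|E| = 1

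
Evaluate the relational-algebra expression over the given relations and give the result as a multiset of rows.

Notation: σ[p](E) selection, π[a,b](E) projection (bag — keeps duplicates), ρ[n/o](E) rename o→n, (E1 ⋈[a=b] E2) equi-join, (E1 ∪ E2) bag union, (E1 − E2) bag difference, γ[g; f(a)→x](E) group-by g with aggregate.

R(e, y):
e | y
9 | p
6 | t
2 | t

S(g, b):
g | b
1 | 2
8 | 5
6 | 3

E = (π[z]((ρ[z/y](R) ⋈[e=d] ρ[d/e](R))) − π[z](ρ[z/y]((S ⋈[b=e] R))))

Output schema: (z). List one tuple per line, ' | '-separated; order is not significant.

Subexpression sizes:
  R → 3
  ρ[z/y](R) → 3
  R → 3
  ρ[d/e](R) → 3
  (ρ[z/y](R) ⋈[e=d] ρ[d/e](R)) → 3
  π[z]((ρ[z/y](R) ⋈[e=d] ρ[d/e](R))) → 3
  S → 3
  R → 3
  (S ⋈[b=e] R) → 1
  ρ[z/y]((S ⋈[b=e] R)) → 1
  π[z](ρ[z/y]((S ⋈[b=e] R))) → 1
  (π[z]((ρ[z/y](R) ⋈[e=d] ρ[d/e](R))) − π[z](ρ[z/y]((S ⋈[b=e] R)))) → 2

== RESULT ==
z
p
t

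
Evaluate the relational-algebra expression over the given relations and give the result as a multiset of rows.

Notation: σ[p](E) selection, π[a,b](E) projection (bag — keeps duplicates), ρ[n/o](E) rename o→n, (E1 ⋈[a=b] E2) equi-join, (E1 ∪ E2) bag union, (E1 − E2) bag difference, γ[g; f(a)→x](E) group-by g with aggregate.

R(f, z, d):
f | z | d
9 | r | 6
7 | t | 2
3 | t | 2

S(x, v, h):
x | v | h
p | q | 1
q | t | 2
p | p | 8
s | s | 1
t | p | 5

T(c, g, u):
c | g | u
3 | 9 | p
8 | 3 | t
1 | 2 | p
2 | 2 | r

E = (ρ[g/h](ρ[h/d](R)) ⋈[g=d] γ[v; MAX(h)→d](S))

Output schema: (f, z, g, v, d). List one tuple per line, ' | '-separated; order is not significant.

Per-node cardinality:
  R → 3
  ρ[h/d](R) → 3
  ρ[g/h](ρ[h/d](R)) → 3
  S → 5
  γ[v; MAX(h)→d](S) → 4
  (ρ[g/h](ρ[h/d](R)) ⋈[g=d] γ[v; MAX(h)→d](S)) → 2

== RESULT ==
f | z | g | v | d
3 | t | 2 | t | 2
7 | t | 2 | t | 2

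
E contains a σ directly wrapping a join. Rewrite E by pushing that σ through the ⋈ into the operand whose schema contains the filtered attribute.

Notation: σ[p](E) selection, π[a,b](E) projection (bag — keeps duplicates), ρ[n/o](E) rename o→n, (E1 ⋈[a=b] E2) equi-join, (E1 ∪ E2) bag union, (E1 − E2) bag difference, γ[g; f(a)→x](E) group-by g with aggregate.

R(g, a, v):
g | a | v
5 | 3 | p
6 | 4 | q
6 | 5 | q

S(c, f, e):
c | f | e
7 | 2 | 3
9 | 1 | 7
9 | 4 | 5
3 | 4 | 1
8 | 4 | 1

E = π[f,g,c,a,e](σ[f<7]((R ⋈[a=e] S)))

σ filters on f, owned by the right side.
E' = π[f,g,c,a,e]((R ⋈[a=e] σ[f<7](S)))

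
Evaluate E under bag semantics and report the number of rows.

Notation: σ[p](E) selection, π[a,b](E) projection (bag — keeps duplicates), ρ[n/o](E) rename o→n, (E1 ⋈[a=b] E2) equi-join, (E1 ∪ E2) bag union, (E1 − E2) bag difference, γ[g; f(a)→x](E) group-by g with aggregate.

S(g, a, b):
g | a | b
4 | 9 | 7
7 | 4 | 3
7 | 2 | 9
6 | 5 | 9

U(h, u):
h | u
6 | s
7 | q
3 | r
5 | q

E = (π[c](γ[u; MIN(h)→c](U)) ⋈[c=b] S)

Row counts bottom-up:
  U → 4
  γ[u; MIN(h)→c](U) → 3
  π[c](γ[u; MIN(h)→c](U)) → 3
  S → 4
  (π[c](γ[u; MIN(h)→c](U)) ⋈[c=b] S) → 1

|E| = 1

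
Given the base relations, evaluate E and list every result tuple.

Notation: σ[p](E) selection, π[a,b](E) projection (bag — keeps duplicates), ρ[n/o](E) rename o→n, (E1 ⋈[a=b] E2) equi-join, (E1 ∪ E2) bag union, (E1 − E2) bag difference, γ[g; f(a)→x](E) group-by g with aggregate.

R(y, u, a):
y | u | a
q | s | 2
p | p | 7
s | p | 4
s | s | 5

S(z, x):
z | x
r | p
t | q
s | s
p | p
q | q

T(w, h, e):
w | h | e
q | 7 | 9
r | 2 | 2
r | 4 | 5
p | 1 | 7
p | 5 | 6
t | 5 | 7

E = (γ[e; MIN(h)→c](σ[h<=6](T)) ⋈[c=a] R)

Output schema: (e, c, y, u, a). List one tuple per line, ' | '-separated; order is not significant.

Row counts bottom-up:
  T → 6
  σ[h<=6](T) → 5
  γ[e; MIN(h)→c](σ[h<=6](T)) → 4
  R → 4
  (γ[e; MIN(h)→c](σ[h<=6](T)) ⋈[c=a] R) → 3

== RESULT ==
e | c | y | u | a
2 | 2 | q | s | 2
5 | 4 | s | p | 4
6 | 5 | s | s | 5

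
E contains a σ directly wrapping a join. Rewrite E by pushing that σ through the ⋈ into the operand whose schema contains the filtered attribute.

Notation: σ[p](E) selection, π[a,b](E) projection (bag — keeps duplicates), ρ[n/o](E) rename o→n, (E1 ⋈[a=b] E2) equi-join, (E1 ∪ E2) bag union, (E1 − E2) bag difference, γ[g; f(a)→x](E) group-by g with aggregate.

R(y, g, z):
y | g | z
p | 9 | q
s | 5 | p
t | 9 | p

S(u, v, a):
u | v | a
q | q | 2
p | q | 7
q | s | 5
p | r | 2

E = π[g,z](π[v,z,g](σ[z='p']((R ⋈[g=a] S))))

σ filters on z, owned by the left side.
E' = π[g,z](π[v,z,g]((σ[z='p'](R) ⋈[g=a] S)))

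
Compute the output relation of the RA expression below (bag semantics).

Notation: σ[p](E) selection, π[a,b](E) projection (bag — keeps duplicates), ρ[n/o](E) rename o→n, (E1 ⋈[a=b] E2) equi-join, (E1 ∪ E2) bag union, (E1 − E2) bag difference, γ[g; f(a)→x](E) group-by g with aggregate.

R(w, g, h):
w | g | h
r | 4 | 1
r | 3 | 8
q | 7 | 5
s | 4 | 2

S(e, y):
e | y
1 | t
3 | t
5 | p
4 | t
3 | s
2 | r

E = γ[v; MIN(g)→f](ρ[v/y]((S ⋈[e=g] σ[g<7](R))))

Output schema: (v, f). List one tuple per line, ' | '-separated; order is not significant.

Subexpression sizes:
  S → 6
  R → 4
  σ[g<7](R) → 3
  (S ⋈[e=g] σ[g<7](R)) → 4
  ρ[v/y]((S ⋈[e=g] σ[g<7](R))) → 4
  γ[v; MIN(g)→f](ρ[v/y]((S ⋈[e=g] σ[g<7](R)))) → 2

== RESULT ==
v | f
s | 3
t | 3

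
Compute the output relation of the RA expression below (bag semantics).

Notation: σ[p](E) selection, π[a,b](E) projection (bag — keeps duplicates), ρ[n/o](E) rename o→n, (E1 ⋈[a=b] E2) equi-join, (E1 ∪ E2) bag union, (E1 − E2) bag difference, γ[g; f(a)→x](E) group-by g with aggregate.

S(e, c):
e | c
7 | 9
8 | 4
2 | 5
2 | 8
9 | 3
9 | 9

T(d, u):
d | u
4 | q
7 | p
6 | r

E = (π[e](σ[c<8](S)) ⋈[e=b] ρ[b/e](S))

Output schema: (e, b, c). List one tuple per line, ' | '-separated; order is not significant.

Per-node cardinality:
  S → 6
  σ[c<8](S) → 3
  π[e](σ[c<8](S)) → 3
  S → 6
  ρ[b/e](S) → 6
  (π[e](σ[c<8](S)) ⋈[e=b] ρ[b/e](S)) → 5

== RESULT ==
e | b | c
2 | 2 | 5
2 | 2 | 8
8 | 8 | 4
9 | 9 | 3
9 | 9 | 9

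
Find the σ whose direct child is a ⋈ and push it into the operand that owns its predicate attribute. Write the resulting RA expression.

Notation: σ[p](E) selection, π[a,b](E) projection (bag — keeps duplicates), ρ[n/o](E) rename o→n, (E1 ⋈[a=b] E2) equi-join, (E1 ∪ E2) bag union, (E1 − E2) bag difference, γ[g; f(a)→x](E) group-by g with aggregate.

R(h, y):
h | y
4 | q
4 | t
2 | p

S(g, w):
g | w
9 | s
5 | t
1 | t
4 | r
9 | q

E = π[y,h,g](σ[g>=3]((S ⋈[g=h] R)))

σ filters on g, owned by the left side.
E' = π[y,h,g]((σ[g>=3](S) ⋈[g=h] R))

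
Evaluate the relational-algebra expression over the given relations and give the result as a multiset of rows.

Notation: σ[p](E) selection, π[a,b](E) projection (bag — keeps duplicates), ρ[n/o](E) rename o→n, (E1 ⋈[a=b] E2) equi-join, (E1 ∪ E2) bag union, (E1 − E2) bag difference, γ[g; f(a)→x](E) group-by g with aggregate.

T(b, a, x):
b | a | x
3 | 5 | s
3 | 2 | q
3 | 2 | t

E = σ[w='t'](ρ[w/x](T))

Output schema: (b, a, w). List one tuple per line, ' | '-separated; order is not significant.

Row counts bottom-up:
  T → 3
  ρ[w/x](T) → 3
  σ[w='t'](ρ[w/x](T)) → 1

== RESULT ==
b | a | w
3 | 2 | t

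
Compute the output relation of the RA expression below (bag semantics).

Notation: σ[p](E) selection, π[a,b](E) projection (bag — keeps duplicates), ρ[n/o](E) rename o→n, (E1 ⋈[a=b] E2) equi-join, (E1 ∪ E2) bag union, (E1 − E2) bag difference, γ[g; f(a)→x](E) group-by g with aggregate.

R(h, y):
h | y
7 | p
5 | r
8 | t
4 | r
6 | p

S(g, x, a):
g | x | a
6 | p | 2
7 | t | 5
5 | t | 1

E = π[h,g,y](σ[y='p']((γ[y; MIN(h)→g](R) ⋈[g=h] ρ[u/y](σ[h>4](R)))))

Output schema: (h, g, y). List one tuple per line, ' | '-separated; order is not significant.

Stepwise |·|:
  R → 5
  γ[y; MIN(h)→g](R) → 3
  R → 5
  σ[h>4](R) → 4
  ρ[u/y](σ[h>4](R)) → 4
  (γ[y; MIN(h)→g](R) ⋈[g=h] ρ[u/y](σ[h>4](R))) → 2
  σ[y='p']((γ[y; MIN(h)→g](R) ⋈[g=h] ρ[u/y](σ[h>4](R)))) → 1
  π[h,g,y](σ[y='p']((γ[y; MIN(h)→g](R) ⋈[g=h] ρ[u/y](σ[h>4](R))))) → 1

== RESULT ==
h | g | y
6 | 6 | p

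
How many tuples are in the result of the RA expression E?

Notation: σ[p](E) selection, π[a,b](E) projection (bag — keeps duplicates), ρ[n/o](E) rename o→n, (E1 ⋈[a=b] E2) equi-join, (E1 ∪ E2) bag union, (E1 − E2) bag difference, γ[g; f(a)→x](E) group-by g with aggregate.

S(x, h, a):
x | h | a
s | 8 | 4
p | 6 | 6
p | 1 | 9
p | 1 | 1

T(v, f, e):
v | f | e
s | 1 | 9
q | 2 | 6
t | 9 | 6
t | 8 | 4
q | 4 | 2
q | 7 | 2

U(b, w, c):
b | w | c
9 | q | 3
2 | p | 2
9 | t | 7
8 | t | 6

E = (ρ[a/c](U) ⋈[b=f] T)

Subexpression sizes:
  U → 4
  ρ[a/c](U) → 4
  T → 6
  (ρ[a/c](U) ⋈[b=f] T) → 4

|E| = 4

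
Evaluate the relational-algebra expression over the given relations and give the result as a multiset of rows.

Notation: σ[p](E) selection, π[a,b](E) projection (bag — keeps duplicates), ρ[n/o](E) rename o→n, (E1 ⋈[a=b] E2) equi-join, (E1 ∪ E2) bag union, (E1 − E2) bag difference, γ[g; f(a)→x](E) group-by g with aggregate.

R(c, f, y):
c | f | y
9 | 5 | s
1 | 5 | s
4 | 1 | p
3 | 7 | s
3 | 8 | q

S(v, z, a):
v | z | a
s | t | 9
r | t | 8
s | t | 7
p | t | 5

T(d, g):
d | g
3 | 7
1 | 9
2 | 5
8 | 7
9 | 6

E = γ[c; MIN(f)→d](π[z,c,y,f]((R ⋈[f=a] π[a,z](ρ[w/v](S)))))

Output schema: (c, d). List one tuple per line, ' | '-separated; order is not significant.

Per-node cardinality:
  R → 5
  S → 4
  ρ[w/v](S) → 4
  π[a,z](ρ[w/v](S)) → 4
  (R ⋈[f=a] π[a,z](ρ[w/v](S))) → 4
  π[z,c,y,f]((R ⋈[f=a] π[a,z](ρ[w/v](S)))) → 4
  γ[c; MIN(f)→d](π[z,c,y,f]((R ⋈[f=a] π[a,z](ρ[w/v](S))))) → 3

== RESULT ==
c | d
1 | 5
3 | 7
9 | 5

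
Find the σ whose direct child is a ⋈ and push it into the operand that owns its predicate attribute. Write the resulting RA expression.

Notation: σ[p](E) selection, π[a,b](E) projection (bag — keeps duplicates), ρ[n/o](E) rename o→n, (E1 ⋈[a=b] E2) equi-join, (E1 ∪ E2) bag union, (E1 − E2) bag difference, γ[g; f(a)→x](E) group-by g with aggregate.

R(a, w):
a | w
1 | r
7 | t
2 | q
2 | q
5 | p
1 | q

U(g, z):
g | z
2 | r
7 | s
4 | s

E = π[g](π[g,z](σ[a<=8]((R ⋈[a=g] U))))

σ filters on a, owned by the left side.
E' = π[g](π[g,z]((σ[a<=8](R) ⋈[a=g] U)))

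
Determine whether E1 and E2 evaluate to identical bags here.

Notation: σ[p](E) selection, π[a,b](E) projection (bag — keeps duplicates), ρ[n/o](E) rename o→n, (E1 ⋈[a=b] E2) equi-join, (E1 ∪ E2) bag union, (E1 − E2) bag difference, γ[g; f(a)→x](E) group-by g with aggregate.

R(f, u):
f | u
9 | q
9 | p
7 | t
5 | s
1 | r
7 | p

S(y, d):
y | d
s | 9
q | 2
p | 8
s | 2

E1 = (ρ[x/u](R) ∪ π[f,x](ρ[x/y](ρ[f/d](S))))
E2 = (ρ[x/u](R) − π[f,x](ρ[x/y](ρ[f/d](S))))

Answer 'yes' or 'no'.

E1 subexpression sizes:
  R → 6
  ρ[x/u](R) → 6
  S → 4
  ρ[f/d](S) → 4
  ρ[x/y](ρ[f/d](S)) → 4
  π[f,x](ρ[x/y](ρ[f/d](S))) → 4
  (ρ[x/u](R) ∪ π[f,x](ρ[x/y](ρ[f/d](S)))) → 10
E2 subexpression sizes:
  R → 6
  ρ[x/u](R) → 6
  S → 4
  ρ[f/d](S) → 4
  ρ[x/y](ρ[f/d](S)) → 4
  π[f,x](ρ[x/y](ρ[f/d](S))) → 4
  (ρ[x/u](R) − π[f,x](ρ[x/y](ρ[f/d](S)))) → 6

E1 result:
f | x
1 | r
2 | q
2 | s
5 | s
7 | p
7 | t
8 | p
9 | p
9 | q
9 | s
E2 result:
f | x
1 | r
5 | s
7 | p
7 | t
9 | p
9 | q
Witness: (9, 's') appears 1× in E1 but 0× in E2.

no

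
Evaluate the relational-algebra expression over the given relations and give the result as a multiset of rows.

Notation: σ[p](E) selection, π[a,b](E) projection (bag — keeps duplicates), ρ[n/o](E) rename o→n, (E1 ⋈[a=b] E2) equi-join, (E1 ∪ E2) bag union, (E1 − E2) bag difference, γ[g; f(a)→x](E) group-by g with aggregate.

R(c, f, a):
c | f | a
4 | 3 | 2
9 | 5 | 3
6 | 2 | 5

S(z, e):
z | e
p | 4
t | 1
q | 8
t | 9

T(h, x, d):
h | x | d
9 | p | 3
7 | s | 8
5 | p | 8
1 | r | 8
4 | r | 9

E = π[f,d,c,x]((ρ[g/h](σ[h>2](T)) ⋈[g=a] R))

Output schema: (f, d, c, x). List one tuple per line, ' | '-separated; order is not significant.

Stepwise |·|:
  T → 5
  σ[h>2](T) → 4
  ρ[g/h](σ[h>2](T)) → 4
  R → 3
  (ρ[g/h](σ[h>2](T)) ⋈[g=a] R) → 1
  π[f,d,c,x]((ρ[g/h](σ[h>2](T)) ⋈[g=a] R)) → 1

== RESULT ==
f | d | c | x
2 | 8 | 6 | p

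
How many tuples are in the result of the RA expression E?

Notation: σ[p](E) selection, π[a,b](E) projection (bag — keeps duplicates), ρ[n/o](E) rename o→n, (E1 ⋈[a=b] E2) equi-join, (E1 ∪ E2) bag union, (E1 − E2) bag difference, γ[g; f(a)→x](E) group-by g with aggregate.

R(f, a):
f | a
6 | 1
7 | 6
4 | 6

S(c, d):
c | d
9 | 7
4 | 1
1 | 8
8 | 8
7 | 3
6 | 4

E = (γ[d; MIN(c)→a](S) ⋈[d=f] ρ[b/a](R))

Row counts bottom-up:
  S → 6
  γ[d; MIN(c)→a](S) → 5
  R → 3
  ρ[b/a](R) → 3
  (γ[d; MIN(c)→a](S) ⋈[d=f] ρ[b/a](R)) → 2

|E| = 2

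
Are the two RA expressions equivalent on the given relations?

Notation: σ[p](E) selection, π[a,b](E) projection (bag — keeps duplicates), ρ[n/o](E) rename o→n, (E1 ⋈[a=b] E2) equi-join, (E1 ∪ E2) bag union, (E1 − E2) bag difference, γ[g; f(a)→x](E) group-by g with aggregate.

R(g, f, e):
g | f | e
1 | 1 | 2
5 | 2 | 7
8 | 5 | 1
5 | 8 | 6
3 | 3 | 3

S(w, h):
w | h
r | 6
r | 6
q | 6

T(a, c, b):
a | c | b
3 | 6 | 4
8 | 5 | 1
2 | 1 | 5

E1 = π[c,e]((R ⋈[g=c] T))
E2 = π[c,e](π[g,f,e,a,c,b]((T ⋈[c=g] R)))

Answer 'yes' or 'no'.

E1 per-node cardinality:
  R → 5
  T → 3
  (R ⋈[g=c] T) → 3
  π[c,e]((R ⋈[g=c] T)) → 3
E2 per-node cardinality:
  T → 3
  R → 5
  (T ⋈[c=g] R) → 3
  π[g,f,e,a,c,b]((T ⋈[c=g] R)) → 3
  π[c,e](π[g,f,e,a,c,b]((T ⋈[c=g] R))) → 3

E1 and E2 produce the same multiset:
c | e
1 | 2
5 | 6
5 | 7

yes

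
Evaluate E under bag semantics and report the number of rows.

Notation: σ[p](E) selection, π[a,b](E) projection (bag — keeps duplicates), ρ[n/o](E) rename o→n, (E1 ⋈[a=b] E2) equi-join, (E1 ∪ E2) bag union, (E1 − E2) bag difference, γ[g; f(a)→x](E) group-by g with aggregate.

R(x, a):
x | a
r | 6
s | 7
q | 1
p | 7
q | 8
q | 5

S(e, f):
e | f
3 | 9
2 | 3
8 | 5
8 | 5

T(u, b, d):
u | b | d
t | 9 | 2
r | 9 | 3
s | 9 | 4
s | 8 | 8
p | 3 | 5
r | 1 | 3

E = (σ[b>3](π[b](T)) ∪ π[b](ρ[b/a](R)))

Per-node cardinality:
  T → 6
  π[b](T) → 6
  σ[b>3](π[b](T)) → 4
  R → 6
  ρ[b/a](R) → 6
  π[b](ρ[b/a](R)) → 6
  (σ[b>3](π[b](T)) ∪ π[b](ρ[b/a](R))) → 10

|E| = 10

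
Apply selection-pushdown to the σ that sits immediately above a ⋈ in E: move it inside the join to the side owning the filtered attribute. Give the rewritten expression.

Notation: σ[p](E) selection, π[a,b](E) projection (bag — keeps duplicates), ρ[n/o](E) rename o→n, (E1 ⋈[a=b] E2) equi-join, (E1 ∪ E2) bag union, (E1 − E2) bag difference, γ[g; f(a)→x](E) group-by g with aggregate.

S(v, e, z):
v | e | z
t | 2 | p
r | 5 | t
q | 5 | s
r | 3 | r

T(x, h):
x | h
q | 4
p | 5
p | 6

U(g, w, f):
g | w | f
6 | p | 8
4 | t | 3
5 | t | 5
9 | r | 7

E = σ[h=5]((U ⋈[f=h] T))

σ filters on h, owned by the right side.
E' = (U ⋈[f=h] σ[h=5](T))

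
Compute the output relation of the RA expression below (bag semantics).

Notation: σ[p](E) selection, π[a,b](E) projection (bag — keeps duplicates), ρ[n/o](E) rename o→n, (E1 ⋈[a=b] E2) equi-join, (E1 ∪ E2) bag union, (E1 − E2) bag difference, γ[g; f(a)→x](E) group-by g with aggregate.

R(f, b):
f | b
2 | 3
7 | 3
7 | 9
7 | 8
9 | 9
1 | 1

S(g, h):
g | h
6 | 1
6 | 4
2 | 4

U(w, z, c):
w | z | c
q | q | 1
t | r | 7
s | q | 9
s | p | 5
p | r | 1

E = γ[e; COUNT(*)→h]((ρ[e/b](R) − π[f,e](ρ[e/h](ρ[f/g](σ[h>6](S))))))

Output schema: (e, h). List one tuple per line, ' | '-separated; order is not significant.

Subexpression sizes:
  R → 6
  ρ[e/b](R) → 6
  S → 3
  σ[h>6](S) → 0
  ρ[f/g](σ[h>6](S)) → 0
  ρ[e/h](ρ[f/g](σ[h>6](S))) → 0
  π[f,e](ρ[e/h](ρ[f/g](σ[h>6](S)))) → 0
  (ρ[e/b](R) − π[f,e](ρ[e/h](ρ[f/g](σ[h>6](S))))) → 6
  γ[e; COUNT(*)→h]((ρ[e/b](R) − π[f,e](ρ[e/h](ρ[f/g](σ[h>6](S)))))) → 4

== RESULT ==
e | h
1 | 1
3 | 2
8 | 1
9 | 2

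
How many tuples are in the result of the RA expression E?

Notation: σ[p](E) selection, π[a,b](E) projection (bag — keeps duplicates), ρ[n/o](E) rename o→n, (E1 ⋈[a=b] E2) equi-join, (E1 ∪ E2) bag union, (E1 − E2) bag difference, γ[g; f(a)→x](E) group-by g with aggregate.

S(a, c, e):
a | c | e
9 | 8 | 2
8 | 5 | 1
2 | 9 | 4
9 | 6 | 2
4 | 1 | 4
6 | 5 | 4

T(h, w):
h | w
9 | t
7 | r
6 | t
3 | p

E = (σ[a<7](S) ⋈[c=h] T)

Stepwise |·|:
  S → 6
  σ[a<7](S) → 3
  T → 4
  (σ[a<7](S) ⋈[c=h] T) → 1

|E| = 1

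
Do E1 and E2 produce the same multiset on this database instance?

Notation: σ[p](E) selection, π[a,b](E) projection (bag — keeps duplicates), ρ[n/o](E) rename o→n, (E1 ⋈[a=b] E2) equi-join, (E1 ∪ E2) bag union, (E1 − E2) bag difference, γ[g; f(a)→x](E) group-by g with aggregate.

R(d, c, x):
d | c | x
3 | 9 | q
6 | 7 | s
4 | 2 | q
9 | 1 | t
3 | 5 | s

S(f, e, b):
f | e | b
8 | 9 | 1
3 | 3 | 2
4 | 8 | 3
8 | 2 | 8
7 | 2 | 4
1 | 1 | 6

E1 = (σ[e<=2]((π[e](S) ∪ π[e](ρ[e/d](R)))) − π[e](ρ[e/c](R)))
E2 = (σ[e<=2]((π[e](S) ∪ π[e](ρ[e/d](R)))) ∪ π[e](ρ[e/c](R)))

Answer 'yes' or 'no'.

E1 row counts bottom-up:
  S → 6
  π[e](S) → 6
  R → 5
  ρ[e/d](R) → 5
  π[e](ρ[e/d](R)) → 5
  (π[e](S) ∪ π[e](ρ[e/d](R))) → 11
  σ[e<=2]((π[e](S) ∪ π[e](ρ[e/d](R)))) → 3
  R → 5
  ρ[e/c](R) → 5
  π[e](ρ[e/c](R)) → 5
  (σ[e<=2]((π[e](S) ∪ π[e](ρ[e/d](R)))) − π[e](ρ[e/c](R))) → 1
E2 row counts bottom-up:
  S → 6
  π[e](S) → 6
  R → 5
  ρ[e/d](R) → 5
  π[e](ρ[e/d](R)) → 5
  (π[e](S) ∪ π[e](ρ[e/d](R))) → 11
  σ[e<=2]((π[e](S) ∪ π[e](ρ[e/d](R)))) → 3
  R → 5
  ρ[e/c](R) → 5
  π[e](ρ[e/c](R)) → 5
  (σ[e<=2]((π[e](S) ∪ π[e](ρ[e/d](R)))) ∪ π[e](ρ[e/c](R))) → 8

E1 result:
e
2
E2 result:
e
1
1
2
2
2
5
7
9
Witness: (1,) appears 0× in E1 but 2× in E2.

no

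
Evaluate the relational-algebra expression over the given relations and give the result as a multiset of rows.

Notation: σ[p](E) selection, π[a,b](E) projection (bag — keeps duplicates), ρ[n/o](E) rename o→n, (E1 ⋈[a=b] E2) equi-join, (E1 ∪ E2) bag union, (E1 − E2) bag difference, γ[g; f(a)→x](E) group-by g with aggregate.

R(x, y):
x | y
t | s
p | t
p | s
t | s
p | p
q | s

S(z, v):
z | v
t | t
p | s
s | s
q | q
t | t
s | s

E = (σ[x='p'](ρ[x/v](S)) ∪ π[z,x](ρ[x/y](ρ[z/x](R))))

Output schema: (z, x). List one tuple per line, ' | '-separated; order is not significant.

Stepwise |·|:
  S → 6
  ρ[x/v](S) → 6
  σ[x='p'](ρ[x/v](S)) → 0
  R → 6
  ρ[z/x](R) → 6
  ρ[x/y](ρ[z/x](R)) → 6
  π[z,x](ρ[x/y](ρ[z/x](R))) → 6
  (σ[x='p'](ρ[x/v](S)) ∪ π[z,x](ρ[x/y](ρ[z/x](R)))) → 6

== RESULT ==
z | x
p | p
p | s
p | t
q | s
t | s
t | s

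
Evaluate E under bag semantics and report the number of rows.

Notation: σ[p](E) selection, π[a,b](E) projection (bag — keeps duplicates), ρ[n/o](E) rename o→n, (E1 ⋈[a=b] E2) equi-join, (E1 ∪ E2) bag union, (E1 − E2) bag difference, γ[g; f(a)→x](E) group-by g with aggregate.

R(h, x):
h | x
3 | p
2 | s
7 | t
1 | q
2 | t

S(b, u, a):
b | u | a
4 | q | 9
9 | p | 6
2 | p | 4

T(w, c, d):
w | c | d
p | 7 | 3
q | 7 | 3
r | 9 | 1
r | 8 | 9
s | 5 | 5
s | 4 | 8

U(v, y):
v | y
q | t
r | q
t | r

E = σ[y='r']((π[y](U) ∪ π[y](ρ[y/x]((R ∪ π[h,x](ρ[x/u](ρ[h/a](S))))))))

Stepwise |·|:
  U → 3
  π[y](U) → 3
  R → 5
  S → 3
  ρ[h/a](S) → 3
  ρ[x/u](ρ[h/a](S)) → 3
  π[h,x](ρ[x/u](ρ[h/a](S))) → 3
  (R ∪ π[h,x](ρ[x/u](ρ[h/a](S)))) → 8
  ρ[y/x]((R ∪ π[h,x](ρ[x/u](ρ[h/a](S))))) → 8
  π[y](ρ[y/x]((R ∪ π[h,x](ρ[x/u](ρ[h/a](S)))))) → 8
  (π[y](U) ∪ π[y](ρ[y/x]((R ∪ π[h,x](ρ[x/u](ρ[h/a](S))))))) → 11
  σ[y='r']((π[y](U) ∪ π[y](ρ[y/x]((R ∪ π[h,x](ρ[x/u](ρ[h/a](S)))))))) → 1

|E| = 1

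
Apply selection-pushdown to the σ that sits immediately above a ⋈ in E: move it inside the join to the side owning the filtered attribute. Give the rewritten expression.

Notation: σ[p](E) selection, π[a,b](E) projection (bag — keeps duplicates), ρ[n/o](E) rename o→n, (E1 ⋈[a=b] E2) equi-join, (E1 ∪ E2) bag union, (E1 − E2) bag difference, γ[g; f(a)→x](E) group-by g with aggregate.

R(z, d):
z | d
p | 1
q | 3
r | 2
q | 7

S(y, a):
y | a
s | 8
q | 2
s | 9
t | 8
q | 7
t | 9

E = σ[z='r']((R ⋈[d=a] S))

σ filters on z, owned by the left side.
E' = (σ[z='r'](R) ⋈[d=a] S)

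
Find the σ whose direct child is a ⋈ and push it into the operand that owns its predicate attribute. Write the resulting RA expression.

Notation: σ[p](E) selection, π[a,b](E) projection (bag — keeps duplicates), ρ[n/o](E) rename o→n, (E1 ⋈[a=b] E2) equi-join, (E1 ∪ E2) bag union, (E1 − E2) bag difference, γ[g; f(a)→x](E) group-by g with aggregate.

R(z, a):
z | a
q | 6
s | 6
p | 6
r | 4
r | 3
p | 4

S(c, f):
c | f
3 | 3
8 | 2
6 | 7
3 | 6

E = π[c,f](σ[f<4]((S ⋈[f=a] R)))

σ filters on f, owned by the left side.
E' = π[c,f]((σ[f<4](S) ⋈[f=a] R))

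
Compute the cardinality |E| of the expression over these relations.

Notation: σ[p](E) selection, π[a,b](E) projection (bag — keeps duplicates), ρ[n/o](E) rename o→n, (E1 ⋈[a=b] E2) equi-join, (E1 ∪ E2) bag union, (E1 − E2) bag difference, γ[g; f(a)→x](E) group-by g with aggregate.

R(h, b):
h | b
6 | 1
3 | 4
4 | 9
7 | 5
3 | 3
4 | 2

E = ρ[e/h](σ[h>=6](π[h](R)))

Per-node cardinality:
  R → 6
  π[h](R) → 6
  σ[h>=6](π[h](R)) → 2
  ρ[e/h](σ[h>=6](π[h](R))) → 2

|E| = 2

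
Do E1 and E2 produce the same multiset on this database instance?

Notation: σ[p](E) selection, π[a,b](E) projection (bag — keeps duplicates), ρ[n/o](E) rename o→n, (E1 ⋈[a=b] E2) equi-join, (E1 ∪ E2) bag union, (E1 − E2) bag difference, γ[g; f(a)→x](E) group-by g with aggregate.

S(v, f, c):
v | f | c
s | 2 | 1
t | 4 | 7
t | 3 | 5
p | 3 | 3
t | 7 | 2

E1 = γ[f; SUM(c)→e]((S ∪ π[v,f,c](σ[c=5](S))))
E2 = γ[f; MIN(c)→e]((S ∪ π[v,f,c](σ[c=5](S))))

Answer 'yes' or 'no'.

E1 subexpression sizes:
  S → 5
  S → 5
  σ[c=5](S) → 1
  π[v,f,c](σ[c=5](S)) → 1
  (S ∪ π[v,f,c](σ[c=5](S))) → 6
  γ[f; SUM(c)→e]((S ∪ π[v,f,c](σ[c=5](S)))) → 4
E2 subexpression sizes:
  S → 5
  S → 5
  σ[c=5](S) → 1
  π[v,f,c](σ[c=5](S)) → 1
  (S ∪ π[v,f,c](σ[c=5](S))) → 6
  γ[f; MIN(c)→e]((S ∪ π[v,f,c](σ[c=5](S)))) → 4

E1 result:
f | e
2 | 1
3 | 13
4 | 7
7 | 2
E2 result:
f | e
2 | 1
3 | 3
4 | 7
7 | 2
Witness: (3, 13) appears 1× in E1 but 0× in E2.

no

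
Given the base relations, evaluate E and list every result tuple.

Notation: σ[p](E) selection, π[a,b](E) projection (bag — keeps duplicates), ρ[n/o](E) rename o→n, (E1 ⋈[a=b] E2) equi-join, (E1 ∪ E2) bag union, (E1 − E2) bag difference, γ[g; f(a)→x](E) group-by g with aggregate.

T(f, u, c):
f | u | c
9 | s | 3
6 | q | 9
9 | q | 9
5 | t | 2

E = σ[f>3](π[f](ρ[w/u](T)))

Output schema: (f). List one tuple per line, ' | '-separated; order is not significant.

Subexpression sizes:
  T → 4
  ρ[w/u](T) → 4
  π[f](ρ[w/u](T)) → 4
  σ[f>3](π[f](ρ[w/u](T))) → 4

== RESULT ==
f
5
6
9
9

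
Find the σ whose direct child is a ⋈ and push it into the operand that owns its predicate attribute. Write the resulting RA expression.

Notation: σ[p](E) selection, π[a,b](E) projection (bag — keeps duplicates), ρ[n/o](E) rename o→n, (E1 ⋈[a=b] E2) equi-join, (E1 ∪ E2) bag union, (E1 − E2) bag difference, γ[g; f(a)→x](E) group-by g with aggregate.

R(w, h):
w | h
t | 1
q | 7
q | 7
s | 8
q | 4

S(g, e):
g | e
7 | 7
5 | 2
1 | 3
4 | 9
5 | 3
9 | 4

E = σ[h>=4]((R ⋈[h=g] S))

σ filters on h, owned by the left side.
E' = (σ[h>=4](R) ⋈[h=g] S)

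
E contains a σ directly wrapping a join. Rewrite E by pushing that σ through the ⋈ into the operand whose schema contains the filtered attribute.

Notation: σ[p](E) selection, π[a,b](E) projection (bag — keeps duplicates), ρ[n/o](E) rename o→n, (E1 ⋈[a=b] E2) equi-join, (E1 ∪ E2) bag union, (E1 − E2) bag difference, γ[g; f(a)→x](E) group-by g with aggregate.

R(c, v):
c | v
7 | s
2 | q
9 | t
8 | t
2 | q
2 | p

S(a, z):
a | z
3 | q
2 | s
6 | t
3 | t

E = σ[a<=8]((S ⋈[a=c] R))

σ filters on a, owned by the left side.
E' = (σ[a<=8](S) ⋈[a=c] R)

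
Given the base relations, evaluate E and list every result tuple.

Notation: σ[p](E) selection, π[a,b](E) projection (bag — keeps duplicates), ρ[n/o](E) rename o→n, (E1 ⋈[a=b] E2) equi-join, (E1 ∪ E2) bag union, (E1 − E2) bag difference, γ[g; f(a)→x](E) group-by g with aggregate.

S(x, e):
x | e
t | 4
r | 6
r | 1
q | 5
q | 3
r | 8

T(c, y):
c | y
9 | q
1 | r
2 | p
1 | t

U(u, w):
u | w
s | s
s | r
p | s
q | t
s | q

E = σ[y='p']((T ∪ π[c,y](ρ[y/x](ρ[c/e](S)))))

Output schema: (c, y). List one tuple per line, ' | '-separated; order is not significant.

Stepwise |·|:
  T → 4
  S → 6
  ρ[c/e](S) → 6
  ρ[y/x](ρ[c/e](S)) → 6
  π[c,y](ρ[y/x](ρ[c/e](S))) → 6
  (T ∪ π[c,y](ρ[y/x](ρ[c/e](S)))) → 10
  σ[y='p']((T ∪ π[c,y](ρ[y/x](ρ[c/e](S))))) → 1

== RESULT ==
c | y
2 | p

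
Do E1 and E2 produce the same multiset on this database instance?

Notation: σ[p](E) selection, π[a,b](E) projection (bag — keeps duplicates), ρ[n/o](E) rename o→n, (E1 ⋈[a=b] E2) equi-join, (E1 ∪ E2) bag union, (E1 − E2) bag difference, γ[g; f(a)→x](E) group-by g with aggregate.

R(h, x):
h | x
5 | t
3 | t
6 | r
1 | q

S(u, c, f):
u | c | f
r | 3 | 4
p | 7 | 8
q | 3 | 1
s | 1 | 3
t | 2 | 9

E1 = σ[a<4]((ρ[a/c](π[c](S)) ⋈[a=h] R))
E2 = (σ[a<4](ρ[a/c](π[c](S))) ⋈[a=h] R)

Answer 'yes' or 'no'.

E1 stepwise |·|:
  S → 5
  π[c](S) → 5
  ρ[a/c](π[c](S)) → 5
  R → 4
  (ρ[a/c](π[c](S)) ⋈[a=h] R) → 3
  σ[a<4]((ρ[a/c](π[c](S)) ⋈[a=h] R)) → 3
E2 stepwise |·|:
  S → 5
  π[c](S) → 5
  ρ[a/c](π[c](S)) → 5
  σ[a<4](ρ[a/c](π[c](S))) → 4
  R → 4
  (σ[a<4](ρ[a/c](π[c](S))) ⋈[a=h] R) → 3

E1 and E2 produce the same multiset:
a | h | x
1 | 1 | q
3 | 3 | t
3 | 3 | t

yes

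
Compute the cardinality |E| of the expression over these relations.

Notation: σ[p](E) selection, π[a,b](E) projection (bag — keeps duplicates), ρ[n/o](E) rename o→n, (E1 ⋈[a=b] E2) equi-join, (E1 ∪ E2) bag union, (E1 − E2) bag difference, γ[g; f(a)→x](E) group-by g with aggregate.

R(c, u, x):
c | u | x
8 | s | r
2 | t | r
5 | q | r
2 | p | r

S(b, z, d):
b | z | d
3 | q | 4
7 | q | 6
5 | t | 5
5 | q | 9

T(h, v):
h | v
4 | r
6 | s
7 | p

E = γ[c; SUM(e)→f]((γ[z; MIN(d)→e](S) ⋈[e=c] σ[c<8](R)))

Stepwise |·|:
  S → 4
  γ[z; MIN(d)→e](S) → 2
  R → 4
  σ[c<8](R) → 3
  (γ[z; MIN(d)→e](S) ⋈[e=c] σ[c<8](R)) → 1
  γ[c; SUM(e)→f]((γ[z; MIN(d)→e](S) ⋈[e=c] σ[c<8](R))) → 1

|E| = 1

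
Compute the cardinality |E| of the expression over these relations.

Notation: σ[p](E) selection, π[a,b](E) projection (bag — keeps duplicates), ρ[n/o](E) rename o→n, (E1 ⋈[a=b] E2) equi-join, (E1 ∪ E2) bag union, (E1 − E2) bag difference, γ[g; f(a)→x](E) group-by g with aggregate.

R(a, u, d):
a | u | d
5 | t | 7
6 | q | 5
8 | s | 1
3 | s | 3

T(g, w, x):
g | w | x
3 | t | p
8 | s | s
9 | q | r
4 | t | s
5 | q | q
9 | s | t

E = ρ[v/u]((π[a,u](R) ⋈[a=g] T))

Per-node cardinality:
  R → 4
  π[a,u](R) → 4
  T → 6
  (π[a,u](R) ⋈[a=g] T) → 3
  ρ[v/u]((π[a,u](R) ⋈[a=g] T)) → 3

|E| = 3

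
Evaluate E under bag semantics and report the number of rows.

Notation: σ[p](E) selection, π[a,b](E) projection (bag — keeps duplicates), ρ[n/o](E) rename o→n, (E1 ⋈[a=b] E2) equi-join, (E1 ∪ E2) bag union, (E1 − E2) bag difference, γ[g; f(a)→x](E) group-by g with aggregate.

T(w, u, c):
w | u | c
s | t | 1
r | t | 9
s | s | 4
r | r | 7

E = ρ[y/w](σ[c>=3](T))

Per-node cardinality:
  T → 4
  σ[c>=3](T) → 3
  ρ[y/w](σ[c>=3](T)) → 3

|E| = 3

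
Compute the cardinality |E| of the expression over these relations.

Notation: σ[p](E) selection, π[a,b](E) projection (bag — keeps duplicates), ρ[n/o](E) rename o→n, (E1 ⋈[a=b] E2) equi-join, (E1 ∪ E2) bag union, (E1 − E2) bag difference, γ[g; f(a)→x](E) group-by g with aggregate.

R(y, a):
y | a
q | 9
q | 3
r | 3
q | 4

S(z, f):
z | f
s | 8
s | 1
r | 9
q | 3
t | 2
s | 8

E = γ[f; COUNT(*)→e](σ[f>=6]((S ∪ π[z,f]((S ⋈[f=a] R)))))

Row counts bottom-up:
  S → 6
  S → 6
  R → 4
  (S ⋈[f=a] R) → 3
  π[z,f]((S ⋈[f=a] R)) → 3
  (S ∪ π[z,f]((S ⋈[f=a] R))) → 9
  σ[f>=6]((S ∪ π[z,f]((S ⋈[f=a] R)))) → 4
  γ[f; COUNT(*)→e](σ[f>=6]((S ∪ π[z,f]((S ⋈[f=a] R))))) → 2

|E| = 2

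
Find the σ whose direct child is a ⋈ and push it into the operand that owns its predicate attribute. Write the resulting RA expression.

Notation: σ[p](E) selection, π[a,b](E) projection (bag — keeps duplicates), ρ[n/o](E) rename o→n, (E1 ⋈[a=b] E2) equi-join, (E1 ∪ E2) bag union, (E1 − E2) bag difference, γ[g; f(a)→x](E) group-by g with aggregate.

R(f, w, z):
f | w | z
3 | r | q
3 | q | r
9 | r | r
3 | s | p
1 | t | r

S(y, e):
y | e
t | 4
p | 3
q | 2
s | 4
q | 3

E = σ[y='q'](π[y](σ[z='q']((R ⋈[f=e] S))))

σ filters on z, owned by the left side.
E' = σ[y='q'](π[y]((σ[z='q'](R) ⋈[f=e] S)))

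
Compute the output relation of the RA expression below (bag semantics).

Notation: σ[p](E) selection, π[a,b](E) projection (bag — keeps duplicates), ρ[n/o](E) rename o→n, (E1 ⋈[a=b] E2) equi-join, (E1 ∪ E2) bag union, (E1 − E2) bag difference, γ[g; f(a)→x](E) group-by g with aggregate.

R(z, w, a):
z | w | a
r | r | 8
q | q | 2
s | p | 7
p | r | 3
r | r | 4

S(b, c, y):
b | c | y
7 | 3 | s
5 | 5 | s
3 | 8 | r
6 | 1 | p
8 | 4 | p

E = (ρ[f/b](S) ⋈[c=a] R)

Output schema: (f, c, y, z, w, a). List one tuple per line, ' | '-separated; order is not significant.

Stepwise |·|:
  S → 5
  ρ[f/b](S) → 5
  R → 5
  (ρ[f/b](S) ⋈[c=a] R) → 3

== RESULT ==
f | c | y | z | w | a
3 | 8 | r | r | r | 8
7 | 3 | s | p | r | 3
8 | 4 | p | r | r | 4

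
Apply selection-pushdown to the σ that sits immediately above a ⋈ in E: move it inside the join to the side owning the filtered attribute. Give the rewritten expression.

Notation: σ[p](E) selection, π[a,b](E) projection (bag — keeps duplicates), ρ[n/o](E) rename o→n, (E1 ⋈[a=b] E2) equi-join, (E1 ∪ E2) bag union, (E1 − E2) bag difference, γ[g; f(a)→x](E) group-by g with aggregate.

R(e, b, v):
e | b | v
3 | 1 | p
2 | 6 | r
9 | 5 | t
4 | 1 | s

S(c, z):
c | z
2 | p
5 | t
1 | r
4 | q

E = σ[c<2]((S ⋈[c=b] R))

σ filters on c, owned by the left side.
E' = (σ[c<2](S) ⋈[c=b] R)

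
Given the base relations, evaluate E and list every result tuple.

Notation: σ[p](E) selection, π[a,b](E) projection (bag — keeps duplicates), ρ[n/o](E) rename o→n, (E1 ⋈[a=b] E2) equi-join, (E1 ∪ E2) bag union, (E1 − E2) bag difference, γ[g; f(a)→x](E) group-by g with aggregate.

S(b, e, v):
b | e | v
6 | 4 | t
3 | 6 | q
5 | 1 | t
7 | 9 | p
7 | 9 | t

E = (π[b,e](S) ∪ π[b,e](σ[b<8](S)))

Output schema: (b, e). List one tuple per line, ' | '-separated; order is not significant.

Per-node cardinality:
  S → 5
  π[b,e](S) → 5
  S → 5
  σ[b<8](S) → 5
  π[b,e](σ[b<8](S)) → 5
  (π[b,e](S) ∪ π[b,e](σ[b<8](S))) → 10

== RESULT ==
b | e
3 | 6
3 | 6
5 | 1
5 | 1
6 | 4
6 | 4
7 | 9
7 | 9
7 | 9
7 | 9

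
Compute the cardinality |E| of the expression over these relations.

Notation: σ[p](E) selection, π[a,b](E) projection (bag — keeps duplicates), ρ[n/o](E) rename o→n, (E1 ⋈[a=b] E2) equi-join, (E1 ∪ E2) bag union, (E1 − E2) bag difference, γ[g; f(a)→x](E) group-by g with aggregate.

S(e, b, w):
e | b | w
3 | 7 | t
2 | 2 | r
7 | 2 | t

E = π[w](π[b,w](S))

Stepwise |·|:
  S → 3
  π[b,w](S) → 3
  π[w](π[b,w](S)) → 3

|E| = 3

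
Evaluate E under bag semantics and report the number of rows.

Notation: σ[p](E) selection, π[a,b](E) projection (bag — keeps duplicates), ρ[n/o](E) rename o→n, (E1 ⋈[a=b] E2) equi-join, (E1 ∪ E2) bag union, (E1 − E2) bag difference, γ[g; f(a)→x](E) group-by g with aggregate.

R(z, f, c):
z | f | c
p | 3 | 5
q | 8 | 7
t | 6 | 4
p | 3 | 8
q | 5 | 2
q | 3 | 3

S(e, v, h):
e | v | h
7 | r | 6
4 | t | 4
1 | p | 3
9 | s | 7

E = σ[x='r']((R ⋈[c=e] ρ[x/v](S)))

Per-node cardinality:
  R → 6
  S → 4
  ρ[x/v](S) → 4
  (R ⋈[c=e] ρ[x/v](S)) → 2
  σ[x='r']((R ⋈[c=e] ρ[x/v](S))) → 1

|E| = 1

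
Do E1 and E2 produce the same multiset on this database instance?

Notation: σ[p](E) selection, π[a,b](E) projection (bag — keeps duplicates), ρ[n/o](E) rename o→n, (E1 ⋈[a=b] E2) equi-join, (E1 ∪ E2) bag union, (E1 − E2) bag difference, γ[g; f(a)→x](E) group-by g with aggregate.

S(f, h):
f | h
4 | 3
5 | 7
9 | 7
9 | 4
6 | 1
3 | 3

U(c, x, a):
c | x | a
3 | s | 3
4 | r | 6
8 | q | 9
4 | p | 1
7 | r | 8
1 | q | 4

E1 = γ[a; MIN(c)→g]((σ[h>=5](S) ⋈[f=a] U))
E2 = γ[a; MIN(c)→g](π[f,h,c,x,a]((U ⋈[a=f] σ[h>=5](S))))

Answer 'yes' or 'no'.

E1 subexpression sizes:
  S → 6
  σ[h>=5](S) → 2
  U → 6
  (σ[h>=5](S) ⋈[f=a] U) → 1
  γ[a; MIN(c)→g]((σ[h>=5](S) ⋈[f=a] U)) → 1
E2 subexpression sizes:
  U → 6
  S → 6
  σ[h>=5](S) → 2
  (U ⋈[a=f] σ[h>=5](S)) → 1
  π[f,h,c,x,a]((U ⋈[a=f] σ[h>=5](S))) → 1
  γ[a; MIN(c)→g](π[f,h,c,x,a]((U ⋈[a=f] σ[h>=5](S)))) → 1

E1 and E2 produce the same multiset:
a | g
9 | 8

yes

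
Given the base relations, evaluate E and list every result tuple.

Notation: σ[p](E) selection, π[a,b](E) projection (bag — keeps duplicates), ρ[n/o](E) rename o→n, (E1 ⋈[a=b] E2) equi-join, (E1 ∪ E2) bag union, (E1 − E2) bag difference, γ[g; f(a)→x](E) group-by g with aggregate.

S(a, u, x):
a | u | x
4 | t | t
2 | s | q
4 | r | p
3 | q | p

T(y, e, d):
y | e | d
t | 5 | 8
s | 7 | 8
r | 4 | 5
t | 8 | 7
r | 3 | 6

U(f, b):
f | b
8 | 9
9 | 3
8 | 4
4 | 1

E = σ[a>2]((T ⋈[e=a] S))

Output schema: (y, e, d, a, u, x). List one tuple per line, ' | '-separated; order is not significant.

Stepwise |·|:
  T → 5
  S → 4
  (T ⋈[e=a] S) → 3
  σ[a>2]((T ⋈[e=a] S)) → 3

== RESULT ==
y | e | d | a | u | x
r | 3 | 6 | 3 | q | p
r | 4 | 5 | 4 | r | p
r | 4 | 5 | 4 | t | t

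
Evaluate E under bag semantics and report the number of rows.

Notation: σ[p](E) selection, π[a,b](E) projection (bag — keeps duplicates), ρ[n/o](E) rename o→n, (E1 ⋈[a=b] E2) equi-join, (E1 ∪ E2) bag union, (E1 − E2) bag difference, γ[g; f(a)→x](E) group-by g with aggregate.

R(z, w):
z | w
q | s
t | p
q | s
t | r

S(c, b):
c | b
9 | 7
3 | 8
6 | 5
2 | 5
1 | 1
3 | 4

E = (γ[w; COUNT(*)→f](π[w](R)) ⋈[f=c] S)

Per-node cardinality:
  R → 4
  π[w](R) → 4
  γ[w; COUNT(*)→f](π[w](R)) → 3
  S → 6
  (γ[w; COUNT(*)→f](π[w](R)) ⋈[f=c] S) → 3

|E| = 3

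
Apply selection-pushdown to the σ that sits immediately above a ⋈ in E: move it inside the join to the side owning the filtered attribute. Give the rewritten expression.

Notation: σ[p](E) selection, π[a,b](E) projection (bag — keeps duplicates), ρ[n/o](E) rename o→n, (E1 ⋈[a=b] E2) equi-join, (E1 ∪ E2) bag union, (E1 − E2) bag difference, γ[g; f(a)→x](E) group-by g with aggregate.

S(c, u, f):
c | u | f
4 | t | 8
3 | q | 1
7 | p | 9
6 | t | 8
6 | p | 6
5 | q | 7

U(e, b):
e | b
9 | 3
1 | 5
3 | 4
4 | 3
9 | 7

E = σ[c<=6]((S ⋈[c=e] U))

σ filters on c, owned by the left side.
E' = (σ[c<=6](S) ⋈[c=e] U)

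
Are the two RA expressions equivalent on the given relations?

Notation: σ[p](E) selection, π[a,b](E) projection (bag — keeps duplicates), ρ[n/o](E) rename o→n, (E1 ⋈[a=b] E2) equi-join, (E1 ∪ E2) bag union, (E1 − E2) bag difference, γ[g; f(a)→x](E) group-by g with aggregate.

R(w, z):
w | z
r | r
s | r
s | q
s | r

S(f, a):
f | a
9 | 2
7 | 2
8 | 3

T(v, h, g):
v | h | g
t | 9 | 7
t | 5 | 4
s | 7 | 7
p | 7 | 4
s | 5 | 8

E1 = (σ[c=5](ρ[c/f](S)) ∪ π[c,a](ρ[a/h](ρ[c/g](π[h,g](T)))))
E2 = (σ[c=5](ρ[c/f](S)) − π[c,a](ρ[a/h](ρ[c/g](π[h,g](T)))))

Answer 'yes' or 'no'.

E1 row counts bottom-up:
  S → 3
  ρ[c/f](S) → 3
  σ[c=5](ρ[c/f](S)) → 0
  T → 5
  π[h,g](T) → 5
  ρ[c/g](π[h,g](T)) → 5
  ρ[a/h](ρ[c/g](π[h,g](T))) → 5
  π[c,a](ρ[a/h](ρ[c/g](π[h,g](T)))) → 5
  (σ[c=5](ρ[c/f](S)) ∪ π[c,a](ρ[a/h](ρ[c/g](π[h,g](T))))) → 5
E2 row counts bottom-up:
  S → 3
  ρ[c/f](S) → 3
  σ[c=5](ρ[c/f](S)) → 0
  T → 5
  π[h,g](T) → 5
  ρ[c/g](π[h,g](T)) → 5
  ρ[a/h](ρ[c/g](π[h,g](T))) → 5
  π[c,a](ρ[a/h](ρ[c/g](π[h,g](T)))) → 5
  (σ[c=5](ρ[c/f](S)) − π[c,a](ρ[a/h](ρ[c/g](π[h,g](T))))) → 0

E1 result:
c | a
4 | 5
4 | 7
7 | 7
7 | 9
8 | 5
E2 result:
c | a
(0 rows)
Witness: (7, 9) appears 1× in E1 but 0× in E2.

no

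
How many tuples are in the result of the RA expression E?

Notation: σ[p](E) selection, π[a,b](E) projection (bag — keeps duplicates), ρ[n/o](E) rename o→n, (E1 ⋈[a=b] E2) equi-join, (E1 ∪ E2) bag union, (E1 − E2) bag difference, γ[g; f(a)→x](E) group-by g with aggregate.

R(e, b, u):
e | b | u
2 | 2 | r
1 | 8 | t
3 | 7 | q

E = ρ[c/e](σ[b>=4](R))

Per-node cardinality:
  R → 3
  σ[b>=4](R) → 2
  ρ[c/e](σ[b>=4](R)) → 2

|E| = 2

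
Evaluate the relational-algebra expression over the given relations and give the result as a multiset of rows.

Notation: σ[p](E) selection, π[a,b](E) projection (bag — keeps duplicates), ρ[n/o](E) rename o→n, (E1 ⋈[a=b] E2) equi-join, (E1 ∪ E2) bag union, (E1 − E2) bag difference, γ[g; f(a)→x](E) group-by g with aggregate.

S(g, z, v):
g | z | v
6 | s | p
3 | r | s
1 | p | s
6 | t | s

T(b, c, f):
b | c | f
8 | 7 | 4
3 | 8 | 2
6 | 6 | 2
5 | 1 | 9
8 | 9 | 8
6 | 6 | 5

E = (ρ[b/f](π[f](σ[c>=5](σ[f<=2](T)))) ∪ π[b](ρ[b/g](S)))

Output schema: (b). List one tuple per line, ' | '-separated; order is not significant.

Stepwise |·|:
  T → 6
  σ[f<=2](T) → 2
  σ[c>=5](σ[f<=2](T)) → 2
  π[f](σ[c>=5](σ[f<=2](T))) → 2
  ρ[b/f](π[f](σ[c>=5](σ[f<=2](T)))) → 2
  S → 4
  ρ[b/g](S) → 4
  π[b](ρ[b/g](S)) → 4
  (ρ[b/f](π[f](σ[c>=5](σ[f<=2](T)))) ∪ π[b](ρ[b/g](S))) → 6

== RESULT ==
b
1
2
2
3
6
6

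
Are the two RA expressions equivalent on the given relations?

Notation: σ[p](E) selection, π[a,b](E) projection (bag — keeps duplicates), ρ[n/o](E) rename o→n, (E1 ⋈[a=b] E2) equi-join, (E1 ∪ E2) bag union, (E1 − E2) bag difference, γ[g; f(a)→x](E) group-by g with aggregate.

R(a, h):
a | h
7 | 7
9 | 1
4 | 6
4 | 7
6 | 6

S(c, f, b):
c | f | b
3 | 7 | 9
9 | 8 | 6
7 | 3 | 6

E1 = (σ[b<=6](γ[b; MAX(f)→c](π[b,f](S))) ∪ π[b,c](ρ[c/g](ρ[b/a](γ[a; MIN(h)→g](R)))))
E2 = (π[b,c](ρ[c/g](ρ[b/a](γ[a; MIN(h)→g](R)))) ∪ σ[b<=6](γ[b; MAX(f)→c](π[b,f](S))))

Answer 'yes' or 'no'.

E1 per-node cardinality:
  S → 3
  π[b,f](S) → 3
  γ[b; MAX(f)→c](π[b,f](S)) → 2
  σ[b<=6](γ[b; MAX(f)→c](π[b,f](S))) → 1
  R → 5
  γ[a; MIN(h)→g](R) → 4
  ρ[b/a](γ[a; MIN(h)→g](R)) → 4
  ρ[c/g](ρ[b/a](γ[a; MIN(h)→g](R))) → 4
  π[b,c](ρ[c/g](ρ[b/a](γ[a; MIN(h)→g](R)))) → 4
  (σ[b<=6](γ[b; MAX(f)→c](π[b,f](S))) ∪ π[b,c](ρ[c/g](ρ[b/a](γ[a; MIN(h)→g](R))))) → 5
E2 per-node cardinality:
  R → 5
  γ[a; MIN(h)→g](R) → 4
  ρ[b/a](γ[a; MIN(h)→g](R)) → 4
  ρ[c/g](ρ[b/a](γ[a; MIN(h)→g](R))) → 4
  π[b,c](ρ[c/g](ρ[b/a](γ[a; MIN(h)→g](R)))) → 4
  S → 3
  π[b,f](S) → 3
  γ[b; MAX(f)→c](π[b,f](S)) → 2
  σ[b<=6](γ[b; MAX(f)→c](π[b,f](S))) → 1
  (π[b,c](ρ[c/g](ρ[b/a](γ[a; MIN(h)→g](R)))) ∪ σ[b<=6](γ[b; MAX(f)→c](π[b,f](S)))) → 5

E1 and E2 produce the same multiset:
b | c
4 | 6
6 | 6
6 | 8
7 | 7
9 | 1

yes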